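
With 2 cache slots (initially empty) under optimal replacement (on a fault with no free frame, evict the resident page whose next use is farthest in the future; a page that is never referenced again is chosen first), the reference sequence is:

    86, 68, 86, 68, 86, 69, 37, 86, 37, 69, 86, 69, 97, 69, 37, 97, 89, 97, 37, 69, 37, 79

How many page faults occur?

11

86 → fault, frames (86)
68 → fault, frames (86 68)
86 → hit
68 → hit
86 → hit
69 → fault, evict 68, frames (86 69)
37 → fault, evict 69, frames (86 37)
86 → hit
37 → hit
69 → fault, evict 37, frames (86 69)
86 → hit
69 → hit
97 → fault, evict 86, frames (69 97)
69 → hit
37 → fault, evict 69, frames (97 37)
97 → hit
89 → fault, evict 37, frames (97 89)
97 → hit
37 → fault, evict 89, frames (97 37)
69 → fault, evict 97, frames (37 69)
37 → hit
79 → fault, evict 69, frames (37 79)
Page faults: 11.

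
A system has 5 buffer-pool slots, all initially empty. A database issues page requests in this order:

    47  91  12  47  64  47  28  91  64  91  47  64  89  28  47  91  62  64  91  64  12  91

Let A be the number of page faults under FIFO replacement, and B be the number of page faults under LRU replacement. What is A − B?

2

Under FIFO: F F F . F . F . . . . . F . F F F F . . F . → 11 faults.
Under LRU: F F F . F . F . . . . . F . . . F F . . F . → 9 faults.
A − B = 11 − 9 = 2.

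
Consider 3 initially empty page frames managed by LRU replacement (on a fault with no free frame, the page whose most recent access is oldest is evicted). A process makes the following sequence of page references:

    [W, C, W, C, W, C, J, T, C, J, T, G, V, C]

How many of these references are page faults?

W → miss, frames (W)
C → miss, frames (W C)
W → hit
C → hit
W → hit
C → hit
J → miss, frames (W C J)
T → miss, evict W, frames (C J T)
C → hit
J → hit
T → hit
G → miss, evict C, frames (J T G)
V → miss, evict J, frames (T G V)
C → miss, evict T, frames (G V C)
Page faults: 7.

7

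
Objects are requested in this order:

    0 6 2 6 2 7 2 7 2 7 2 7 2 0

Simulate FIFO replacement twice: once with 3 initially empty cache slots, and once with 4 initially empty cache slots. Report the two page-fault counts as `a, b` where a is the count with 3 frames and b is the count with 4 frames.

5, 4

3 frames: F F F . . F . . . . . . . F → 5 faults.
4 frames: F F F . . F . . . . . . . . → 4 faults.
4 < 5: adding a frame reduced faults, as is typical.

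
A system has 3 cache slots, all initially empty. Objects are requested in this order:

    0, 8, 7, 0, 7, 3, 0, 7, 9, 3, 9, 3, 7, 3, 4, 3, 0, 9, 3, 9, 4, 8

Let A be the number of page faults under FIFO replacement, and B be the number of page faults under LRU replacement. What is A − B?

Under FIFO: F F F . . F F . F . . . F F F . F F F . F F → 14 faults.
Under LRU: F F F . . F . . F F . . . . F . F F . . F F → 11 faults.
A − B = 14 − 11 = 3.

3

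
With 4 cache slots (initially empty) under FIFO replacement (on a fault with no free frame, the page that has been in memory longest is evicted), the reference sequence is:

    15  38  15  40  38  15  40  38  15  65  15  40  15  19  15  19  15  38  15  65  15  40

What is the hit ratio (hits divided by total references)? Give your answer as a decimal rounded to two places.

0.64

15 → fault, frames (15)
38 → fault, frames (15 38)
15 → hit
40 → fault, frames (15 38 40)
38 → hit
15 → hit
40 → hit
38 → hit
15 → hit
65 → fault, frames (15 38 40 65)
15 → hit
40 → hit
15 → hit
19 → fault, evict 15, frames (38 40 65 19)
15 → fault, evict 38, frames (40 65 19 15)
19 → hit
15 → hit
38 → fault, evict 40, frames (65 19 15 38)
15 → hit
65 → hit
15 → hit
40 → fault, evict 65, frames (19 15 38 40)
Hits: 14 of 22 references → 14/22 = 0.6364.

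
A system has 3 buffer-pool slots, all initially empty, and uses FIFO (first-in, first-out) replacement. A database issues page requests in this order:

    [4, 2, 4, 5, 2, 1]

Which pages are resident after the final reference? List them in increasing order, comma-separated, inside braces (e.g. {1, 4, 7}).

4 → miss, frames (4)
2 → miss, frames (4 2)
4 → hit
5 → miss, frames (4 2 5)
2 → hit
1 → miss, evict 4, frames (2 5 1)

{1, 2, 5}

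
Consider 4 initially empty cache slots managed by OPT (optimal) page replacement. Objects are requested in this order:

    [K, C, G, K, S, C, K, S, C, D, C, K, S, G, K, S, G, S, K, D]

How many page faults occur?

K → miss, frames [K]
C → miss, frames [K, C]
G → miss, frames [K, C, G]
K → hit
S → miss, frames [K, C, G, S]
C → hit
K → hit
S → hit
C → hit
D → miss, evict G, frames [K, C, S, D]
C → hit
K → hit
S → hit
G → miss, evict C, frames [K, S, D, G]
K → hit
S → hit
G → hit
S → hit
K → hit
D → hit
Page faults: 6.

6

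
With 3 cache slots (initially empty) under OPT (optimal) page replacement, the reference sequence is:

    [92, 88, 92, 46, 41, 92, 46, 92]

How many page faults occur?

4

92 -> miss, frames [92]
88 -> miss, frames [92, 88]
92 -> hit
46 -> miss, frames [92, 88, 46]
41 -> miss, evict 88, frames [92, 46, 41]
92 -> hit
46 -> hit
92 -> hit
Page faults: 4.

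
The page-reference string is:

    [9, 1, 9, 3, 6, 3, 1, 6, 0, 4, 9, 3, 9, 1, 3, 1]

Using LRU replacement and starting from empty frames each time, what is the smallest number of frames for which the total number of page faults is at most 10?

f=1: 16 faults
f=2: 12 faults
f=3: 10 faults
f=4: 9 faults
f=5: 9 faults
f=6: 6 faults
Smallest f with faults ≤ 10 is 3.

3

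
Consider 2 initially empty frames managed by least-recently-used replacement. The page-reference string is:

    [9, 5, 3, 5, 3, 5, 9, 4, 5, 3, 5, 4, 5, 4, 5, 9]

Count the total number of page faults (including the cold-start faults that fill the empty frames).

9 → miss, frames (9)
5 → miss, frames (9 5)
3 → miss, evict 9, frames (5 3)
5 → hit
3 → hit
5 → hit
9 → miss, evict 3, frames (5 9)
4 → miss, evict 5, frames (9 4)
5 → miss, evict 9, frames (4 5)
3 → miss, evict 4, frames (5 3)
5 → hit
4 → miss, evict 3, frames (5 4)
5 → hit
4 → hit
5 → hit
9 → miss, evict 4, frames (5 9)
Page faults: 9.

9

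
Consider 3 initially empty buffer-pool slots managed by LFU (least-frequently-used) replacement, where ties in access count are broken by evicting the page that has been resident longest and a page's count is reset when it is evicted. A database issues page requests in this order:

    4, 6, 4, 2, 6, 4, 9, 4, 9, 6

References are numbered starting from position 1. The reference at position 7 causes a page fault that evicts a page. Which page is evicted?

pos 1: 4: miss, frames [4]
pos 2: 6: miss, frames [4, 6]
pos 3: 4: hit
pos 4: 2: miss, frames [4, 6, 2]
pos 5: 6: hit
pos 6: 4: hit
pos 7: 9: miss, evict 2, frames [4, 6, 9]
At position 7, page 2 is evicted.

2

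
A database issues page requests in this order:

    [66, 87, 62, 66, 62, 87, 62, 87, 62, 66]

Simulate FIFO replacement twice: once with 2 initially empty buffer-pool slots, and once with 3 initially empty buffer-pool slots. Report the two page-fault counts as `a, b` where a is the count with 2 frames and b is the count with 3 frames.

2 frames: F F F F . F F . . F → 7 faults.
3 frames: F F F . . . . . . . → 3 faults.
3 < 7: adding a frame reduced faults, as is typical.

7, 3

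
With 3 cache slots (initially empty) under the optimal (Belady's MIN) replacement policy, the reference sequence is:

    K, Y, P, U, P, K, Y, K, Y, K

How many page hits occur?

K -> miss, frames {K}
Y -> miss, frames {K,Y}
P -> miss, frames {K,Y,P}
U -> miss, evict Y, frames {K,P,U}
P -> hit
K -> hit
Y -> miss, evict U, frames {K,P,Y}
K -> hit
Y -> hit
K -> hit
Hits: 5.

5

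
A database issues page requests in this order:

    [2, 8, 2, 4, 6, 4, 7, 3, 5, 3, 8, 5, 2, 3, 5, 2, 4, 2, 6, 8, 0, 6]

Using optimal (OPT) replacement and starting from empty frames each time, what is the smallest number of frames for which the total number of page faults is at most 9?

f=1: 22 faults
f=2: 15 faults
f=3: 12 faults
f=4: 10 faults
f=5: 9 faults
f=6: 8 faults
f=7: 8 faults
f=8: 8 faults
Smallest f with faults ≤ 9 is 5.

5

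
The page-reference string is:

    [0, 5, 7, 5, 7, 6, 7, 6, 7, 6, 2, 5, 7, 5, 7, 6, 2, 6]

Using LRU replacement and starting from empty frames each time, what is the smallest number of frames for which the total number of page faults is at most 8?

4

f=1: 18 faults
f=2: 9 faults
f=3: 9 faults
f=4: 5 faults
f=5: 5 faults
Smallest f with faults ≤ 8 is 4.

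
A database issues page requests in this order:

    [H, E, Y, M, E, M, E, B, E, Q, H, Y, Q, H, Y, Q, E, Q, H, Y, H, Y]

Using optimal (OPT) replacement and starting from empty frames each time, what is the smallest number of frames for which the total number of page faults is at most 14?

f=1: 22 faults
f=2: 13 faults
f=3: 9 faults
f=4: 6 faults
f=5: 6 faults
f=6: 6 faults
Smallest f with faults ≤ 14 is 2.

2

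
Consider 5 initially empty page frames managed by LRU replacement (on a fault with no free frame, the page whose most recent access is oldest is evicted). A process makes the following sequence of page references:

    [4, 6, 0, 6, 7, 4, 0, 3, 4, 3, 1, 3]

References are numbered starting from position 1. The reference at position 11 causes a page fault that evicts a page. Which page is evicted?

6

pos 1: 4 → fault, frames [4]
pos 2: 6 → fault, frames [4, 6]
pos 3: 0 → fault, frames [4, 6, 0]
pos 4: 6 → hit
pos 5: 7 → fault, frames [4, 0, 6, 7]
pos 6: 4 → hit
pos 7: 0 → hit
pos 8: 3 → fault, frames [6, 7, 4, 0, 3]
pos 9: 4 → hit
pos 10: 3 → hit
pos 11: 1 → fault, evict 6, frames [7, 0, 4, 3, 1]
At position 11, page 6 is evicted.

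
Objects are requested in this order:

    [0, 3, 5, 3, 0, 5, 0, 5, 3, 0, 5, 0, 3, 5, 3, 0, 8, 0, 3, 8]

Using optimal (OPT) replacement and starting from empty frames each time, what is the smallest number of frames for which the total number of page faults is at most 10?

f=1: 20 faults
f=2: 10 faults
f=3: 4 faults
f=4: 4 faults
Smallest f with faults ≤ 10 is 2.

2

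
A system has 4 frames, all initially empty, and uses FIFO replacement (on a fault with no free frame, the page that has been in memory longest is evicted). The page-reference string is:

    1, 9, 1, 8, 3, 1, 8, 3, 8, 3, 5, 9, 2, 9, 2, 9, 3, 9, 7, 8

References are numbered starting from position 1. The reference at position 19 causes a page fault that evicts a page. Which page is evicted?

3

pos 1: 1: miss, frames (1)
pos 2: 9: miss, frames (1 9)
pos 3: 1: hit
pos 4: 8: miss, frames (1 9 8)
pos 5: 3: miss, frames (1 9 8 3)
pos 6: 1: hit
pos 7: 8: hit
pos 8: 3: hit
pos 9: 8: hit
pos 10: 3: hit
pos 11: 5: miss, evict 1, frames (9 8 3 5)
pos 12: 9: hit
pos 13: 2: miss, evict 9, frames (8 3 5 2)
pos 14: 9: miss, evict 8, frames (3 5 2 9)
pos 15: 2: hit
pos 16: 9: hit
pos 17: 3: hit
pos 18: 9: hit
pos 19: 7: miss, evict 3, frames (5 2 9 7)
At position 19, page 3 is evicted.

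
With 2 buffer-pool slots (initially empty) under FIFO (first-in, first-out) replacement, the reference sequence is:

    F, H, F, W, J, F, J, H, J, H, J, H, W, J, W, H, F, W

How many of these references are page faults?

F -> fault, frames [F]
H -> fault, frames [F, H]
F -> hit
W -> fault, evict F, frames [H, W]
J -> fault, evict H, frames [W, J]
F -> fault, evict W, frames [J, F]
J -> hit
H -> fault, evict J, frames [F, H]
J -> fault, evict F, frames [H, J]
H -> hit
J -> hit
H -> hit
W -> fault, evict H, frames [J, W]
J -> hit
W -> hit
H -> fault, evict J, frames [W, H]
F -> fault, evict W, frames [H, F]
W -> fault, evict H, frames [F, W]
Page faults: 11.

11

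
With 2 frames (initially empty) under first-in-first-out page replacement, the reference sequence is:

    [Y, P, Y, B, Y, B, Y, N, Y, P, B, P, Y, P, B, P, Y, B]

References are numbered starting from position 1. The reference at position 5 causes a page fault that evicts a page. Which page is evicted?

pos 1: Y → miss, frames [Y]
pos 2: P → miss, frames [Y, P]
pos 3: Y → hit
pos 4: B → miss, evict Y, frames [P, B]
pos 5: Y → miss, evict P, frames [B, Y]
At position 5, page P is evicted.

P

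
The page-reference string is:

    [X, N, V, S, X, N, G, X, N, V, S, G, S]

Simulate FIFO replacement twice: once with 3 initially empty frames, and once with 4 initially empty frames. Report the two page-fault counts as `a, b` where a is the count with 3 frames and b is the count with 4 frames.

3 frames: F F F F F F F . . F F . . → 9 faults.
4 frames: F F F F . . F F F F F F . → 10 faults.
10 > 9: adding a frame increased faults — Belady's anomaly.

9, 10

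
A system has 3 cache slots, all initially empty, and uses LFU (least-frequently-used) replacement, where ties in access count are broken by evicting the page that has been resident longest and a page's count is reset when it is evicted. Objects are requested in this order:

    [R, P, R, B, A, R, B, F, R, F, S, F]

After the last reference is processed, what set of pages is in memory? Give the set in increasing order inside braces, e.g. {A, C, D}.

R → miss, frames {R}
P → miss, frames {R,P}
R → hit
B → miss, frames {R,P,B}
A → miss, evict P, frames {R,B,A}
R → hit
B → hit
F → miss, evict A, frames {R,B,F}
R → hit
F → hit
S → miss, evict B, frames {R,F,S}
F → hit

{F, R, S}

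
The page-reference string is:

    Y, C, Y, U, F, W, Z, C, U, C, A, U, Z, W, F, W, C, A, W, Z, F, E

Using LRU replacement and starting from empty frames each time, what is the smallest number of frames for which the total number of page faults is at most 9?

f=1: 22 faults
f=2: 19 faults
f=3: 17 faults
f=4: 16 faults
f=5: 12 faults
f=6: 8 faults
f=7: 8 faults
f=8: 8 faults
Smallest f with faults ≤ 9 is 6.

6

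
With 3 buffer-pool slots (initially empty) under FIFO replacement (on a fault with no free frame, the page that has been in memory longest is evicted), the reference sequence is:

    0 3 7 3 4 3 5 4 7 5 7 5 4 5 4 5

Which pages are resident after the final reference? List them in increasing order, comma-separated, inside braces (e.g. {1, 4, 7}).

0: miss, frames [0]
3: miss, frames [0, 3]
7: miss, frames [0, 3, 7]
3: hit
4: miss, evict 0, frames [3, 7, 4]
3: hit
5: miss, evict 3, frames [7, 4, 5]
4: hit
7: hit
5: hit
7: hit
5: hit
4: hit
5: hit
4: hit
5: hit

{4, 5, 7}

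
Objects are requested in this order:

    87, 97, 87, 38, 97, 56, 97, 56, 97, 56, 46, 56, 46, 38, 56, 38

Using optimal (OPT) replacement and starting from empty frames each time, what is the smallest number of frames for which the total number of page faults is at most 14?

2

f=1: 16 faults
f=2: 6 faults
f=3: 5 faults
f=4: 5 faults
f=5: 5 faults
Smallest f with faults ≤ 14 is 2.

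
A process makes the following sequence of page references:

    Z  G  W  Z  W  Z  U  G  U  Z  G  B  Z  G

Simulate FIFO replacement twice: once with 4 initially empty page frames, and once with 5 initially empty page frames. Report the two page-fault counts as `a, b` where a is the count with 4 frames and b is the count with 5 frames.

7, 5

4 frames: F F F . . . F . . . . F F F → 7 faults.
5 frames: F F F . . . F . . . . F . . → 5 faults.
5 < 7: adding a frame reduced faults, as is typical.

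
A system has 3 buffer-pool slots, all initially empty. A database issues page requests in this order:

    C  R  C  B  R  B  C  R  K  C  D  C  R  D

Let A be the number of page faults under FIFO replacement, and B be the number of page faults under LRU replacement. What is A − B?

Under FIFO: F F . F . . . . F F F . F . → 7 faults.
Under LRU: F F . F . . . . F . F . F . → 6 faults.
A − B = 7 − 6 = 1.

1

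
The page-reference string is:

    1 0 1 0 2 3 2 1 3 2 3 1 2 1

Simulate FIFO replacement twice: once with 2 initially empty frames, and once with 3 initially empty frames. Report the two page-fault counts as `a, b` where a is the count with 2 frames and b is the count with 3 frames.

2 frames: F F . . F F . F . F F F F . → 9 faults.
3 frames: F F . . F F . F . . . . . . → 5 faults.
5 < 9: adding a frame reduced faults, as is typical.

9, 5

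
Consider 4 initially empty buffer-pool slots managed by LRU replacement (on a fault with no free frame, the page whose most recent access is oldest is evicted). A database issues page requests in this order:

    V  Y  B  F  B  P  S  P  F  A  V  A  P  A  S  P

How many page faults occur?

9

V -> fault, frames [V]
Y -> fault, frames [V, Y]
B -> fault, frames [V, Y, B]
F -> fault, frames [V, Y, B, F]
B -> hit
P -> fault, evict V, frames [Y, F, B, P]
S -> fault, evict Y, frames [F, B, P, S]
P -> hit
F -> hit
A -> fault, evict B, frames [S, P, F, A]
V -> fault, evict S, frames [P, F, A, V]
A -> hit
P -> hit
A -> hit
S -> fault, evict F, frames [V, P, A, S]
P -> hit
Page faults: 9.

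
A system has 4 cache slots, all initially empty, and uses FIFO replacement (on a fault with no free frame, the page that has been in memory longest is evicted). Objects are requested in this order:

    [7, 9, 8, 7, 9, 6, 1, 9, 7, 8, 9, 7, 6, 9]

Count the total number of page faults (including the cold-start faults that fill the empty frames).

7: fault, frames (7)
9: fault, frames (7 9)
8: fault, frames (7 9 8)
7: hit
9: hit
6: fault, frames (7 9 8 6)
1: fault, evict 7, frames (9 8 6 1)
9: hit
7: fault, evict 9, frames (8 6 1 7)
8: hit
9: fault, evict 8, frames (6 1 7 9)
7: hit
6: hit
9: hit
Page faults: 7.

7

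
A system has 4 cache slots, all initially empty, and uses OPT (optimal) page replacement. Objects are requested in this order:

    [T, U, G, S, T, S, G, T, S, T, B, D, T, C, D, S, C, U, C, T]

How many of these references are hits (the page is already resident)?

T: miss, frames [T]
U: miss, frames [T, U]
G: miss, frames [T, U, G]
S: miss, frames [T, U, G, S]
T: hit
S: hit
G: hit
T: hit
S: hit
T: hit
B: miss, evict G, frames [T, U, S, B]
D: miss, evict B, frames [T, U, S, D]
T: hit
C: miss, evict T, frames [U, S, D, C]
D: hit
S: hit
C: hit
U: hit
C: hit
T: miss, evict C, frames [U, S, D, T]
Hits: 12.

12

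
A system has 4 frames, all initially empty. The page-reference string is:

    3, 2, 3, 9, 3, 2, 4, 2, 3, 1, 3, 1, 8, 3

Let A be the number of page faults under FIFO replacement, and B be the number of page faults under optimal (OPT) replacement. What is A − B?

Under FIFO: F F . F . . F . . F F . F . → 7 faults.
Under OPT: F F . F . . F . . F . . F . → 6 faults.
A − B = 7 − 6 = 1.

1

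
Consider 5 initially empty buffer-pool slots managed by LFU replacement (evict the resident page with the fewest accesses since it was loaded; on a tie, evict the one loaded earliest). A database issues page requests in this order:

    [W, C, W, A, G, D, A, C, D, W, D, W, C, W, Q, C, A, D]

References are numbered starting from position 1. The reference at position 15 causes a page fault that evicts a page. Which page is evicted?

pos 1: W: miss, frames (W)
pos 2: C: miss, frames (W C)
pos 3: W: hit
pos 4: A: miss, frames (W C A)
pos 5: G: miss, frames (W C A G)
pos 6: D: miss, frames (W C A G D)
pos 7: A: hit
pos 8: C: hit
pos 9: D: hit
pos 10: W: hit
pos 11: D: hit
pos 12: W: hit
pos 13: C: hit
pos 14: W: hit
pos 15: Q: miss, evict G, frames (W C A D Q)
At position 15, page G is evicted.

G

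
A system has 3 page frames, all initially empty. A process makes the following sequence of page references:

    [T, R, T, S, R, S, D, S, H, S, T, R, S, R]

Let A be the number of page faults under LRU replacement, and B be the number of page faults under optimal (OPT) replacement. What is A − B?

1

Under LRU: F F . F . . F . F . F F . . → 7 faults.
Under OPT: F F . F . . F . F . . F . . → 6 faults.
A − B = 7 − 6 = 1.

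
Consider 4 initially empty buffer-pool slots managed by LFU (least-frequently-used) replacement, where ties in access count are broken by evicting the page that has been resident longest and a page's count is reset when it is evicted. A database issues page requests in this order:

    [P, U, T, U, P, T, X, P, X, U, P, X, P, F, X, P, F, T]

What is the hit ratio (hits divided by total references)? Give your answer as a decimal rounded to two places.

0.67

P -> miss, frames [P]
U -> miss, frames [P, U]
T -> miss, frames [P, U, T]
U -> hit
P -> hit
T -> hit
X -> miss, frames [P, U, T, X]
P -> hit
X -> hit
U -> hit
P -> hit
X -> hit
P -> hit
F -> miss, evict T, frames [P, U, X, F]
X -> hit
P -> hit
F -> hit
T -> miss, evict F, frames [P, U, X, T]
Hits: 12 of 18 references → 12/18 = 0.6667.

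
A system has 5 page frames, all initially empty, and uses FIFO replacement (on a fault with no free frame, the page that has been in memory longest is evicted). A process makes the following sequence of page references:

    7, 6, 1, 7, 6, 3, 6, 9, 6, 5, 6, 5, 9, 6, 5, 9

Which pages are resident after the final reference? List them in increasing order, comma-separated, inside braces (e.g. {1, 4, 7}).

7 → miss, frames {7}
6 → miss, frames {7,6}
1 → miss, frames {7,6,1}
7 → hit
6 → hit
3 → miss, frames {7,6,1,3}
6 → hit
9 → miss, frames {7,6,1,3,9}
6 → hit
5 → miss, evict 7, frames {6,1,3,9,5}
6 → hit
5 → hit
9 → hit
6 → hit
5 → hit
9 → hit

{1, 3, 5, 6, 9}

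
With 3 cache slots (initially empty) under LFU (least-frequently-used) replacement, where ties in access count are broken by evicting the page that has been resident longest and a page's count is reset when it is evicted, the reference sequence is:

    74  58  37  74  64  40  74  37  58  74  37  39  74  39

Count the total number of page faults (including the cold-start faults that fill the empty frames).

74 -> fault, frames (74)
58 -> fault, frames (74 58)
37 -> fault, frames (74 58 37)
74 -> hit
64 -> fault, evict 58, frames (74 37 64)
40 -> fault, evict 37, frames (74 64 40)
74 -> hit
37 -> fault, evict 64, frames (74 40 37)
58 -> fault, evict 40, frames (74 37 58)
74 -> hit
37 -> hit
39 -> fault, evict 58, frames (74 37 39)
74 -> hit
39 -> hit
Page faults: 8.

8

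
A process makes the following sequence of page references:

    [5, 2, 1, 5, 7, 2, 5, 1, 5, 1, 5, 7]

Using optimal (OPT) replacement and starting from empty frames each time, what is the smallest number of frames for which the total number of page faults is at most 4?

f=1: 12 faults
f=2: 7 faults
f=3: 5 faults
f=4: 4 faults
Smallest f with faults ≤ 4 is 4.

4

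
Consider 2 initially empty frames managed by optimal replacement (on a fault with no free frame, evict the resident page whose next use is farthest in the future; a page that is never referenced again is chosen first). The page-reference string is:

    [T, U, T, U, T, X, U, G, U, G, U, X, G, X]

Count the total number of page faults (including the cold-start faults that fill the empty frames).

T → fault, frames (T)
U → fault, frames (T U)
T → hit
U → hit
T → hit
X → fault, evict T, frames (U X)
U → hit
G → fault, evict X, frames (U G)
U → hit
G → hit
U → hit
X → fault, evict U, frames (G X)
G → hit
X → hit
Page faults: 5.

5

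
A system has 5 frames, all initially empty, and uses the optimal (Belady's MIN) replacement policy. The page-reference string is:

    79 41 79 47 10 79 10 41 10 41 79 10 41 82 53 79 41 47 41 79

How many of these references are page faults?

6

79 → fault, frames (79)
41 → fault, frames (79 41)
79 → hit
47 → fault, frames (79 41 47)
10 → fault, frames (79 41 47 10)
79 → hit
10 → hit
41 → hit
10 → hit
41 → hit
79 → hit
10 → hit
41 → hit
82 → fault, frames (79 41 47 10 82)
53 → fault, evict 82, frames (79 41 47 10 53)
79 → hit
41 → hit
47 → hit
41 → hit
79 → hit
Page faults: 6.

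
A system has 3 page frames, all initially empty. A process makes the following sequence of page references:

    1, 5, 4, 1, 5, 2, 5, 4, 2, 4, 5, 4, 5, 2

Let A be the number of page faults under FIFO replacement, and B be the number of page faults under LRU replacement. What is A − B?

-1

Under FIFO: F F F . . F . . . . . . . . → 4 faults.
Under LRU: F F F . . F . F . . . . . . → 5 faults.
A − B = 4 − 5 = -1.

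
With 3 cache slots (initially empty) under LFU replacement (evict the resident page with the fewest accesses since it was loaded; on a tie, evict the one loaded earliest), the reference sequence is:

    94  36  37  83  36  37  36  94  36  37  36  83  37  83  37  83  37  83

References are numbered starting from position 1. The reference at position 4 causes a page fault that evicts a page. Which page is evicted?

pos 1: 94 -> fault, frames [94]
pos 2: 36 -> fault, frames [94, 36]
pos 3: 37 -> fault, frames [94, 36, 37]
pos 4: 83 -> fault, evict 94, frames [36, 37, 83]
At position 4, page 94 is evicted.

94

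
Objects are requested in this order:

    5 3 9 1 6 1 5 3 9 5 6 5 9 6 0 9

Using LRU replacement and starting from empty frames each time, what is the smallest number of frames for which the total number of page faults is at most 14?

f=1: 16 faults
f=2: 14 faults
f=3: 10 faults
f=4: 10 faults
f=5: 6 faults
f=6: 6 faults
Smallest f with faults ≤ 14 is 2.

2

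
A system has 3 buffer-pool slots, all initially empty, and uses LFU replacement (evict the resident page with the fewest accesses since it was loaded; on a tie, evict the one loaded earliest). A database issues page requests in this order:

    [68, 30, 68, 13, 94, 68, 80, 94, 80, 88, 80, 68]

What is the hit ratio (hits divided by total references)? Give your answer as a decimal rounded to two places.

0.50

68 → miss, frames {68}
30 → miss, frames {68,30}
68 → hit
13 → miss, frames {68,30,13}
94 → miss, evict 30, frames {68,13,94}
68 → hit
80 → miss, evict 13, frames {68,94,80}
94 → hit
80 → hit
88 → miss, evict 94, frames {68,80,88}
80 → hit
68 → hit
Hits: 6 of 12 references → 6/12 = 0.5000.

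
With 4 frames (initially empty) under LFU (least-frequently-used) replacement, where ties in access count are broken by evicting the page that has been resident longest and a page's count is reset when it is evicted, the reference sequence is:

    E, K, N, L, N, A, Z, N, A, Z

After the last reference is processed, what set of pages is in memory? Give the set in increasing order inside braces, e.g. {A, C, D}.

E → miss, frames (E)
K → miss, frames (E K)
N → miss, frames (E K N)
L → miss, frames (E K N L)
N → hit
A → miss, evict E, frames (K N L A)
Z → miss, evict K, frames (N L A Z)
N → hit
A → hit
Z → hit

{A, L, N, Z}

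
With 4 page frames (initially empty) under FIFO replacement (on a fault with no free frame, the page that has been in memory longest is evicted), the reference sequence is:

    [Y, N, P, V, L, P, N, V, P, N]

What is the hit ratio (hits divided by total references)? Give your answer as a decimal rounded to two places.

0.50

Y → miss, frames [Y]
N → miss, frames [Y, N]
P → miss, frames [Y, N, P]
V → miss, frames [Y, N, P, V]
L → miss, evict Y, frames [N, P, V, L]
P → hit
N → hit
V → hit
P → hit
N → hit
Hits: 5 of 10 references → 5/10 = 0.5000.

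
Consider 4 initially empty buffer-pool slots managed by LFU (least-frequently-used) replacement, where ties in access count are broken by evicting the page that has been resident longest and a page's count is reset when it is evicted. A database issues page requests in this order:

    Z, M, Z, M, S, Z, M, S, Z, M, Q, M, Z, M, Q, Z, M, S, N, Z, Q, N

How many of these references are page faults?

Z: miss, frames (Z)
M: miss, frames (Z M)
Z: hit
M: hit
S: miss, frames (Z M S)
Z: hit
M: hit
S: hit
Z: hit
M: hit
Q: miss, frames (Z M S Q)
M: hit
Z: hit
M: hit
Q: hit
Z: hit
M: hit
S: hit
N: miss, evict Q, frames (Z M S N)
Z: hit
Q: miss, evict N, frames (Z M S Q)
N: miss, evict Q, frames (Z M S N)
Page faults: 7.

7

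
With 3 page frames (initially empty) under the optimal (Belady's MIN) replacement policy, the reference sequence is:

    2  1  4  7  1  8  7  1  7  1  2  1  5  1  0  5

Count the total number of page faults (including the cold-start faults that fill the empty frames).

2 -> fault, frames {2}
1 -> fault, frames {2,1}
4 -> fault, frames {2,1,4}
7 -> fault, evict 4, frames {2,1,7}
1 -> hit
8 -> fault, evict 2, frames {1,7,8}
7 -> hit
1 -> hit
7 -> hit
1 -> hit
2 -> fault, evict 8, frames {1,7,2}
1 -> hit
5 -> fault, evict 2, frames {1,7,5}
1 -> hit
0 -> fault, evict 7, frames {1,5,0}
5 -> hit
Page faults: 8.

8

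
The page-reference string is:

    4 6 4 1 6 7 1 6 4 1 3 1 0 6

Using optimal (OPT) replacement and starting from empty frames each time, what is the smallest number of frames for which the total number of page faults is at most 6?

4

f=1: 14 faults
f=2: 9 faults
f=3: 7 faults
f=4: 6 faults
f=5: 6 faults
f=6: 6 faults
Smallest f with faults ≤ 6 is 4.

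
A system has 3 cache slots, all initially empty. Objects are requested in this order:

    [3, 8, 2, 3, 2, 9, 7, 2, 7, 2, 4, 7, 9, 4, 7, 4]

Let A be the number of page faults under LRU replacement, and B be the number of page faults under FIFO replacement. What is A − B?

Under LRU: F F F . . F F . . . F . F . . . → 7 faults.
Under FIFO: F F F . . F F . . . F . . . . . → 6 faults.
A − B = 7 − 6 = 1.

1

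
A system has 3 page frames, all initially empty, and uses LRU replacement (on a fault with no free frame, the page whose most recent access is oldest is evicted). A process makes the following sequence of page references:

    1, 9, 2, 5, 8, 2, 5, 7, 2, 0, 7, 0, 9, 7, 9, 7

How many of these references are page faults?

1 -> miss, frames [1]
9 -> miss, frames [1, 9]
2 -> miss, frames [1, 9, 2]
5 -> miss, evict 1, frames [9, 2, 5]
8 -> miss, evict 9, frames [2, 5, 8]
2 -> hit
5 -> hit
7 -> miss, evict 8, frames [2, 5, 7]
2 -> hit
0 -> miss, evict 5, frames [7, 2, 0]
7 -> hit
0 -> hit
9 -> miss, evict 2, frames [7, 0, 9]
7 -> hit
9 -> hit
7 -> hit
Page faults: 8.

8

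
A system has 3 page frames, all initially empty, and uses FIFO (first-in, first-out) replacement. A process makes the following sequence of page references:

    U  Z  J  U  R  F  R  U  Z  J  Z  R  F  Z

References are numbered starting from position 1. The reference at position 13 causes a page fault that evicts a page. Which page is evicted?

pos 1: U → fault, frames {U}
pos 2: Z → fault, frames {U,Z}
pos 3: J → fault, frames {U,Z,J}
pos 4: U → hit
pos 5: R → fault, evict U, frames {Z,J,R}
pos 6: F → fault, evict Z, frames {J,R,F}
pos 7: R → hit
pos 8: U → fault, evict J, frames {R,F,U}
pos 9: Z → fault, evict R, frames {F,U,Z}
pos 10: J → fault, evict F, frames {U,Z,J}
pos 11: Z → hit
pos 12: R → fault, evict U, frames {Z,J,R}
pos 13: F → fault, evict Z, frames {J,R,F}
At position 13, page Z is evicted.

Z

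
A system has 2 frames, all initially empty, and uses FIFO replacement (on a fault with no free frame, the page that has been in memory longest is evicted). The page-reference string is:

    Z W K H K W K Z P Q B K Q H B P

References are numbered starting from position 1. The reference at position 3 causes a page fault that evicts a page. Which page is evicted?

pos 1: Z → fault, frames [Z]
pos 2: W → fault, frames [Z, W]
pos 3: K → fault, evict Z, frames [W, K]
At position 3, page Z is evicted.

Z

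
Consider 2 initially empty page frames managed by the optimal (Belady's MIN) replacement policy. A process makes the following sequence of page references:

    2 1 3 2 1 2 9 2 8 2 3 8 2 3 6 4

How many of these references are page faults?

10

2 → fault, frames [2]
1 → fault, frames [2, 1]
3 → fault, evict 1, frames [2, 3]
2 → hit
1 → fault, evict 3, frames [2, 1]
2 → hit
9 → fault, evict 1, frames [2, 9]
2 → hit
8 → fault, evict 9, frames [2, 8]
2 → hit
3 → fault, evict 2, frames [8, 3]
8 → hit
2 → fault, evict 8, frames [3, 2]
3 → hit
6 → fault, evict 2, frames [3, 6]
4 → fault, evict 6, frames [3, 4]
Page faults: 10.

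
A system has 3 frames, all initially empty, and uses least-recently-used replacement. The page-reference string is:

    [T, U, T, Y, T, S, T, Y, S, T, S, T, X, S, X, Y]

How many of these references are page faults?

6

T -> fault, frames {T}
U -> fault, frames {T,U}
T -> hit
Y -> fault, frames {U,T,Y}
T -> hit
S -> fault, evict U, frames {Y,T,S}
T -> hit
Y -> hit
S -> hit
T -> hit
S -> hit
T -> hit
X -> fault, evict Y, frames {S,T,X}
S -> hit
X -> hit
Y -> fault, evict T, frames {S,X,Y}
Page faults: 6.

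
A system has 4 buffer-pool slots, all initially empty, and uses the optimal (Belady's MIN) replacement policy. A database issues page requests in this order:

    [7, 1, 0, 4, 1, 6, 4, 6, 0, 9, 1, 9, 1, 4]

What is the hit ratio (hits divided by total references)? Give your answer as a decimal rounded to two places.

0.57

7: miss, frames (7)
1: miss, frames (7 1)
0: miss, frames (7 1 0)
4: miss, frames (7 1 0 4)
1: hit
6: miss, evict 7, frames (1 0 4 6)
4: hit
6: hit
0: hit
9: miss, evict 6, frames (1 0 4 9)
1: hit
9: hit
1: hit
4: hit
Hits: 8 of 14 references → 8/14 = 0.5714.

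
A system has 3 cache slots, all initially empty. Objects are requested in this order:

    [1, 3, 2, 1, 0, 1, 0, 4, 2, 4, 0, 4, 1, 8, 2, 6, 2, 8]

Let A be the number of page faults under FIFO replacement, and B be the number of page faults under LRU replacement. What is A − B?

Under FIFO: F F F . F F . F F . F . F F F F . . → 12 faults.
Under LRU: F F F . F . . F F . . . F F F F . . → 10 faults.
A − B = 12 − 10 = 2.

2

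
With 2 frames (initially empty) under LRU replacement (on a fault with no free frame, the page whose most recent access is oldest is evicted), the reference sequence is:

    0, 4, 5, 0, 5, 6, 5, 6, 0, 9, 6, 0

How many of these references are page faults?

0 -> miss, frames (0)
4 -> miss, frames (0 4)
5 -> miss, evict 0, frames (4 5)
0 -> miss, evict 4, frames (5 0)
5 -> hit
6 -> miss, evict 0, frames (5 6)
5 -> hit
6 -> hit
0 -> miss, evict 5, frames (6 0)
9 -> miss, evict 6, frames (0 9)
6 -> miss, evict 0, frames (9 6)
0 -> miss, evict 9, frames (6 0)
Page faults: 9.

9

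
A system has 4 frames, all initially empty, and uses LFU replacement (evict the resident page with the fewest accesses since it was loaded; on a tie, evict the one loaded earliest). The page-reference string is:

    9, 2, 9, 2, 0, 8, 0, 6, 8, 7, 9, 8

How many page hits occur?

4

9 → fault, frames {9}
2 → fault, frames {9,2}
9 → hit
2 → hit
0 → fault, frames {9,2,0}
8 → fault, frames {9,2,0,8}
0 → hit
6 → fault, evict 8, frames {9,2,0,6}
8 → fault, evict 6, frames {9,2,0,8}
7 → fault, evict 8, frames {9,2,0,7}
9 → hit
8 → fault, evict 7, frames {9,2,0,8}
Hits: 4.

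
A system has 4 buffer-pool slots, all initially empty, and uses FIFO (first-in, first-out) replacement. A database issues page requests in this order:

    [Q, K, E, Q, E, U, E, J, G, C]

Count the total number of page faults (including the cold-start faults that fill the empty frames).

7

Q -> fault, frames (Q)
K -> fault, frames (Q K)
E -> fault, frames (Q K E)
Q -> hit
E -> hit
U -> fault, frames (Q K E U)
E -> hit
J -> fault, evict Q, frames (K E U J)
G -> fault, evict K, frames (E U J G)
C -> fault, evict E, frames (U J G C)
Page faults: 7.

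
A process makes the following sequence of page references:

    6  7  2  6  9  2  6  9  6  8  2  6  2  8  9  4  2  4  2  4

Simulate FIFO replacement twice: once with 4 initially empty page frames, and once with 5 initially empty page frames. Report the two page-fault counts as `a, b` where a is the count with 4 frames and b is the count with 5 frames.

8, 6

4 frames: F F F . F . . . . F . F . . . F F . . . → 8 faults.
5 frames: F F F . F . . . . F . . . . . F . . . . → 6 faults.
6 < 8: adding a frame reduced faults, as is typical.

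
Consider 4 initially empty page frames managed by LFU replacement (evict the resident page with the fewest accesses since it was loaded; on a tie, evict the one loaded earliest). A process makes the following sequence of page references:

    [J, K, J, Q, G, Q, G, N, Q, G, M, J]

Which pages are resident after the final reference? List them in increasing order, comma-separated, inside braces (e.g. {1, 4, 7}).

{G, J, M, Q}

J: miss, frames {J}
K: miss, frames {J,K}
J: hit
Q: miss, frames {J,K,Q}
G: miss, frames {J,K,Q,G}
Q: hit
G: hit
N: miss, evict K, frames {J,Q,G,N}
Q: hit
G: hit
M: miss, evict N, frames {J,Q,G,M}
J: hit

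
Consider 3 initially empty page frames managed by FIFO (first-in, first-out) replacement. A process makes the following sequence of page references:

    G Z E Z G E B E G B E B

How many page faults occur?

5

G -> miss, frames {G}
Z -> miss, frames {G,Z}
E -> miss, frames {G,Z,E}
Z -> hit
G -> hit
E -> hit
B -> miss, evict G, frames {Z,E,B}
E -> hit
G -> miss, evict Z, frames {E,B,G}
B -> hit
E -> hit
B -> hit
Page faults: 5.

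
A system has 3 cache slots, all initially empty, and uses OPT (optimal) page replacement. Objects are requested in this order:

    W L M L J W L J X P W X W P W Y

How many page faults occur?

7

W -> miss, frames (W)
L -> miss, frames (W L)
M -> miss, frames (W L M)
L -> hit
J -> miss, evict M, frames (W L J)
W -> hit
L -> hit
J -> hit
X -> miss, evict J, frames (W L X)
P -> miss, evict L, frames (W X P)
W -> hit
X -> hit
W -> hit
P -> hit
W -> hit
Y -> miss, evict P, frames (W X Y)
Page faults: 7.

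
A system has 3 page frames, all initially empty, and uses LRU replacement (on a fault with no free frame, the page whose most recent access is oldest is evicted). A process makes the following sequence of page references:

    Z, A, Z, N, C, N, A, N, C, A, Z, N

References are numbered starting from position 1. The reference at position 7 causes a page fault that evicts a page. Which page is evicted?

Z

pos 1: Z -> fault, frames {Z}
pos 2: A -> fault, frames {Z,A}
pos 3: Z -> hit
pos 4: N -> fault, frames {A,Z,N}
pos 5: C -> fault, evict A, frames {Z,N,C}
pos 6: N -> hit
pos 7: A -> fault, evict Z, frames {C,N,A}
At position 7, page Z is evicted.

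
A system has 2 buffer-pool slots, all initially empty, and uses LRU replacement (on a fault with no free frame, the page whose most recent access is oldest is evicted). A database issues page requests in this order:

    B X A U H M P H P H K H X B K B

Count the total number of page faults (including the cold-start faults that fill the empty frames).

B: fault, frames (B)
X: fault, frames (B X)
A: fault, evict B, frames (X A)
U: fault, evict X, frames (A U)
H: fault, evict A, frames (U H)
M: fault, evict U, frames (H M)
P: fault, evict H, frames (M P)
H: fault, evict M, frames (P H)
P: hit
H: hit
K: fault, evict P, frames (H K)
H: hit
X: fault, evict K, frames (H X)
B: fault, evict H, frames (X B)
K: fault, evict X, frames (B K)
B: hit
Page faults: 12.

12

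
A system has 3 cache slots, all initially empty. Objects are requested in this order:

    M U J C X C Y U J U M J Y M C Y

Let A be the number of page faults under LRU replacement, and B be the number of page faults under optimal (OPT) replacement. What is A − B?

Under LRU: F F F F F . F F F . F . F . F . → 11 faults.
Under OPT: F F F F F . F . F . F . . . F . → 9 faults.
A − B = 11 − 9 = 2.

2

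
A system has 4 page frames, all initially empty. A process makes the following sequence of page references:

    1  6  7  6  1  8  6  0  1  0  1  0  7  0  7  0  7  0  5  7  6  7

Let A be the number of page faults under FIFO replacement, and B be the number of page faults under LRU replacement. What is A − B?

Under FIFO: F F F . . F . F F . . . . . . . . . F F F . → 9 faults.
Under LRU: F F F . . F . F . . . . F . . . . . F . F . → 8 faults.
A − B = 9 − 8 = 1.

1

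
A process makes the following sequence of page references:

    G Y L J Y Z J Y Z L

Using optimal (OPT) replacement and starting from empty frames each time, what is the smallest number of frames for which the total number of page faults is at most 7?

f=1: 10 faults
f=2: 7 faults
f=3: 6 faults
f=4: 5 faults
f=5: 5 faults
Smallest f with faults ≤ 7 is 2.

2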